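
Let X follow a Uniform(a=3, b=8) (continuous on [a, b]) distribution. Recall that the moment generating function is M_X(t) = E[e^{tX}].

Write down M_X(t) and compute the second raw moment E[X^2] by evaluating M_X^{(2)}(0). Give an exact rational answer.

E[X^2] = M′′(0) = 97/3

M_X(t) = (e^(8*t) - e^(3*t))/(5*t)
M′(t) = (8*t*e^(8*t) - 3*t*e^(3*t) - e^(8*t) + e^(3*t))/(5*t^2)
M′′(t) = (64*t^2*e^(8*t) - 9*t^2*e^(3*t) - 16*t*e^(8*t) + 6*t*e^(3*t) + 2*e^(8*t) - 2*e^(3*t))/(5*t^3)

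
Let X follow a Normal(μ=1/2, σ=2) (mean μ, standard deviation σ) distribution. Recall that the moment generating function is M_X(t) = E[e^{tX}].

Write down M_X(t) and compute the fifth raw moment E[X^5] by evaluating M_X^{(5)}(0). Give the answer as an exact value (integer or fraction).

E[X^5] = d^5M/dt^5 |_{t=0} = 4001/32

M_X(t) = e^(2*t^2 + t/2)
dM/dt = 4*t*e^(t/2)*e^(2*t^2) + e^(t/2)*e^(2*t^2)/2
d^2M/dt^2 = 16*t^2*e^(t/2)*e^(2*t^2) + 4*t*e^(t/2)*e^(2*t^2) + 17*e^(t/2)*e^(2*t^2)/4
d^3M/dt^3 = 64*t^3*e^(t/2)*e^(2*t^2) + 24*t^2*e^(t/2)*e^(2*t^2) + 51*t*e^(t/2)*e^(2*t^2) + 49*e^(t/2)*e^(2*t^2)/8
d^4M/dt^4 = 256*t^4*e^(t/2)*e^(2*t^2) + 128*t^3*e^(t/2)*e^(2*t^2) + 408*t^2*e^(t/2)*e^(2*t^2) + 98*t*e^(t/2)*e^(2*t^2) + 865*e^(t/2)*e^(2*t^2)/16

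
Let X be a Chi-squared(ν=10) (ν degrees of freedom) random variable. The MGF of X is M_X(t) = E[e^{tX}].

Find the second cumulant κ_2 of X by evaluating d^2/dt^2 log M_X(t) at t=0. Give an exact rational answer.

κ_2 = D^2[K](0) = 20

M_X(t) = (1 - 2*t)^(-5)
K_X(t) = log M_X(t) = -5*log(1 - 2*t)
D^2[K](t) = 20/(4*t^2 - 4*t + 1)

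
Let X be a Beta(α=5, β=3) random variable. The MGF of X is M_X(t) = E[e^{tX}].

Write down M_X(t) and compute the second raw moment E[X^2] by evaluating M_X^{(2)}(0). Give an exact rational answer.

E[X^2] = d^2M/dt^2 |_{t=0} = 5/12

M_X(t) = ₁F₁(5; 8; t)
dM/dt = 5*₁F₁(6; 9; t)/8
d^2M/dt^2 = 5*₁F₁(7; 10; t)/12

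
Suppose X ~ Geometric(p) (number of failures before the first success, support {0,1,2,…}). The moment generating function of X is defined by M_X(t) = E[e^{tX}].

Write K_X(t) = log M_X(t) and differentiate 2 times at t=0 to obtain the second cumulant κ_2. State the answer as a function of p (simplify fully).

κ_2 = d^2K/dt^2 |_{t=0} = (1 - p)/p^2

M_X(t) = p/(-(1 - p)*e^(t) + 1)
K_X(t) = log M_X(t) = log(p) - log(-(1 - p)*e^(t) + 1)
dK/dt = (-p*e^(t) + e^(t))/(p*e^(t) - e^(t) + 1)
d^2K/dt^2 = (-p*e^(t) + e^(t))/(p^2*e^(2*t) - 2*p*e^(2*t) + 2*p*e^(t) + e^(2*t) - 2*e^(t) + 1)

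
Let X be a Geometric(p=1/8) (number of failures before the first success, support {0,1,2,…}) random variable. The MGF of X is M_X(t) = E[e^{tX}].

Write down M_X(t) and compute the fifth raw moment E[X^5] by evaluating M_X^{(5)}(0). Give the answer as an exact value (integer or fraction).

M_X(t) = 1/(8*(1 - 7*e^(t)/8))

E[X^5] = M^(5)(0) = 2646007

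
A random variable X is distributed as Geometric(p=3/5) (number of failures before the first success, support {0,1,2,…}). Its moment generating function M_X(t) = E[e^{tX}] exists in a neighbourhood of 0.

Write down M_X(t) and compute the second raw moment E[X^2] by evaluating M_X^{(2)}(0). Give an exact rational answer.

M_X(t) = 3/(5*(1 - 2*e^(t)/5))
dM/dt = 6*e^(t)/(4*e^(2*t) - 20*e^(t) + 25)
d^2M/dt^2 = (-12*e^(2*t) - 30*e^(t))/(8*e^(3*t) - 60*e^(2*t) + 150*e^(t) - 125)

E[X^2] = d^2M/dt^2 |_{t=0} = 14/9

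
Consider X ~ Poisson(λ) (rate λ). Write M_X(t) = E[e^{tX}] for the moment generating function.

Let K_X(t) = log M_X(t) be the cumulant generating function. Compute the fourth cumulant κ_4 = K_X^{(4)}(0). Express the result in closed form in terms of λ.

κ_4 = K′′′′(0) = λ

M_X(t) = e^(λ*(e^(t) - 1))
K_X(t) = log M_X(t) = λ*(e^(t) - 1)
K′(t) = λ*e^(t)
K′′(t) = λ*e^(t)
K′′′(t) = λ*e^(t)
K′′′′(t) = λ*e^(t)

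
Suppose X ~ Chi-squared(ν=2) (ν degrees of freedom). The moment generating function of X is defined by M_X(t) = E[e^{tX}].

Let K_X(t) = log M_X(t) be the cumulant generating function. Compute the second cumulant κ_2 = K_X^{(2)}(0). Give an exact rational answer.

κ_2 = D^2[K](0) = 4

M_X(t) = 1/(1 - 2*t)
K_X(t) = log M_X(t) = -log(1 - 2*t)
D^2[K](t) = 4/(4*t^2 - 4*t + 1)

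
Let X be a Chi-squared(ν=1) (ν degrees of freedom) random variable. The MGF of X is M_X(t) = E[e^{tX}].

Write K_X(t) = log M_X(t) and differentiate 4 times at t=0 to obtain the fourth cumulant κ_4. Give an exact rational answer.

κ_4 = K′′′′(0) = 48

M_X(t) = 1/√(1 - 2*t)
K_X(t) = log M_X(t) = -log(1 - 2*t)/2
K′(t) = -1/(2*t - 1)
K′′(t) = 2/(4*t^2 - 4*t + 1)
K′′′(t) = -8/(8*t^3 - 12*t^2 + 6*t - 1)
K′′′′(t) = 48/(16*t^4 - 32*t^3 + 24*t^2 - 8*t + 1)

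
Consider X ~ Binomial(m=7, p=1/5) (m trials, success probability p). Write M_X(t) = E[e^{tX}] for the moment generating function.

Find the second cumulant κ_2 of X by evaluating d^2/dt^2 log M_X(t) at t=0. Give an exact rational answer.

M_X(t) = (e^(t)/5 + 4/5)^7
K_X(t) = log M_X(t) = 7*log(e^(t)/5 + 4/5)
dK/dt = 7*e^(t)/(e^(t) + 4)
d^2K/dt^2 = 28*e^(t)/(e^(2*t) + 8*e^(t) + 16)

κ_2 = d^2K/dt^2 |_{t=0} = 28/25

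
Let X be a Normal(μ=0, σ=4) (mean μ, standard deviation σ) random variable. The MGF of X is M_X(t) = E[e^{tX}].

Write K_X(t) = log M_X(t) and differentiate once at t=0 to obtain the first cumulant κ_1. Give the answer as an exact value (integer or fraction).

κ_1 = D[K](0) = 0

M_X(t) = e^(8*t^2)
K_X(t) = log M_X(t) = 8*t^2
D[K](t) = 16*t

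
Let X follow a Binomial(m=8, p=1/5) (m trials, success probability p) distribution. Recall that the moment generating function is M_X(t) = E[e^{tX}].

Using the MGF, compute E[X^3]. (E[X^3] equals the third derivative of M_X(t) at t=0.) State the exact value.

E[X^3] = d^3M/dt^3 |_{t=0} = 1376/125

M_X(t) = (e^(t)/5 + 4/5)^8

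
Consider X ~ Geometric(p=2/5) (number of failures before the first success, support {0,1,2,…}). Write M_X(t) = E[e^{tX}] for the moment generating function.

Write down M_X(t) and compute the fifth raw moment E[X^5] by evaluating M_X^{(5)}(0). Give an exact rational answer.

E[X^5] = D^5[M](0) = 5403/2

M_X(t) = 2/(5*(1 - 3*e^(t)/5))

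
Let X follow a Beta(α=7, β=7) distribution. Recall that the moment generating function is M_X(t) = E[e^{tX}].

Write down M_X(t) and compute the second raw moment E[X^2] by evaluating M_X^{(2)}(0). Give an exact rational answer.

E[X^2] = M^(2)(0) = 4/15

M_X(t) = ₁F₁(7; 14; t)
M^(2)(t) = 4*₁F₁(9; 16; t)/15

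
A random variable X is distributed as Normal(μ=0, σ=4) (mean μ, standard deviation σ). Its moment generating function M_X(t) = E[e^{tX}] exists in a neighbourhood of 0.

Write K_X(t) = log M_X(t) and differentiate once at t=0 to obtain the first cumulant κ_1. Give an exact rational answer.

κ_1 = dK/dt |_{t=0} = 0

M_X(t) = e^(8*t^2)
K_X(t) = log M_X(t) = 8*t^2
dK/dt = 16*t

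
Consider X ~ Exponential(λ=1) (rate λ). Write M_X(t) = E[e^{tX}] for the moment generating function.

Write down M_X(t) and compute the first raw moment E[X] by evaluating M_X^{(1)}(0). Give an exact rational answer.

E[X] = dM/dt |_{t=0} = 1

M_X(t) = 1/(1 - t)
dM/dt = 1/(t^2 - 2*t + 1)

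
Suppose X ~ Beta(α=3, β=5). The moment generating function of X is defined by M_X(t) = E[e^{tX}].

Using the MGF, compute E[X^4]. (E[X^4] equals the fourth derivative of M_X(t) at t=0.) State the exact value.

M_X(t) = ₁F₁(3; 8; t)
M^(4)(t) = ₁F₁(7; 12; t)/22

E[X^4] = M^(4)(0) = 1/22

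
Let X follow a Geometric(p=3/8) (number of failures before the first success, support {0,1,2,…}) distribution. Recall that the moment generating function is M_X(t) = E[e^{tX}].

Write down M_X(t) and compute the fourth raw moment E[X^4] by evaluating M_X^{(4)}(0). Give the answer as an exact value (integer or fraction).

E[X^4] = d^4M/dt^4 |_{t=0} = 10595/27

M_X(t) = 3/(8*(1 - 5*e^(t)/8))
dM/dt = 15*e^(t)/(25*e^(2*t) - 80*e^(t) + 64)
d^2M/dt^2 = (-75*e^(2*t) - 120*e^(t))/(125*e^(3*t) - 600*e^(2*t) + 960*e^(t) - 512)
d^3M/dt^3 = (375*e^(3*t) + 2400*e^(2*t) + 960*e^(t))/(625*e^(4*t) - 4000*e^(3*t) + 9600*e^(2*t) - 10240*e^(t) + 4096)
d^4M/dt^4 = (-1875*e^(4*t) - 33000*e^(3*t) - 52800*e^(2*t) - 7680*e^(t))/(3125*e^(5*t) - 25000*e^(4*t) + 80000*e^(3*t) - 128000*e^(2*t) + 102400*e^(t) - 32768)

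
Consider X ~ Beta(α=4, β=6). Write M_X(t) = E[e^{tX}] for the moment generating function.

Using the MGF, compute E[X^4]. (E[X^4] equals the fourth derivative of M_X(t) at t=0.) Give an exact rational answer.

E[X^4] = d^4M/dt^4 |_{t=0} = 7/143

M_X(t) = ₁F₁(4; 10; t)
dM/dt = 2*₁F₁(5; 11; t)/5
d^2M/dt^2 = 2*₁F₁(6; 12; t)/11
d^3M/dt^3 = ₁F₁(7; 13; t)/11
d^4M/dt^4 = 7*₁F₁(8; 14; t)/143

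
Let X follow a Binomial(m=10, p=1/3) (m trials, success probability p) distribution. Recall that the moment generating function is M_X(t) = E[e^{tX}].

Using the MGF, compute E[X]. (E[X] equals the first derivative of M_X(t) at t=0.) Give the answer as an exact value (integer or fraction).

M_X(t) = (e^(t)/3 + 2/3)^10

E[X] = D[M](0) = 10/3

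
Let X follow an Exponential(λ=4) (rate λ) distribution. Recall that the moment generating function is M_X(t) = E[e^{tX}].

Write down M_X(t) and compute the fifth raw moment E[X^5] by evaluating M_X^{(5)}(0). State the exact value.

E[X^5] = D^5[M](0) = 15/128

M_X(t) = 4/(4 - t)
D^5[M](t) = 480/(t^6 - 24*t^5 + 240*t^4 - 1280*t^3 + 3840*t^2 - 6144*t + 4096)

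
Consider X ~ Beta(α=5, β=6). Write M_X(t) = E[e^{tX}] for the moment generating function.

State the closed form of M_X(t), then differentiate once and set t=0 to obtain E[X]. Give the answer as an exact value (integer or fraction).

E[X] = M′(0) = 5/11

M_X(t) = ₁F₁(5; 11; t)
M′(t) = 5*₁F₁(6; 12; t)/11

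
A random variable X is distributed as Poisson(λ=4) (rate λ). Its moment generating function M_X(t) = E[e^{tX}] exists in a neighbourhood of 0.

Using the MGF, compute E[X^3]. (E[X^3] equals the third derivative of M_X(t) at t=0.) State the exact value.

M_X(t) = e^(4*e^(t) - 4)
M′(t) = 4*e^(-4)*e^(t)*e^(4*e^(t))
M′′(t) = (16*e^(2*t)*e^(4*e^(t)) + 4*e^(t)*e^(4*e^(t)))*e^(-4)
M′′′(t) = (64*e^(3*t)*e^(4*e^(t)) + 48*e^(2*t)*e^(4*e^(t)) + 4*e^(t)*e^(4*e^(t)))*e^(-4)

E[X^3] = M′′′(0) = 116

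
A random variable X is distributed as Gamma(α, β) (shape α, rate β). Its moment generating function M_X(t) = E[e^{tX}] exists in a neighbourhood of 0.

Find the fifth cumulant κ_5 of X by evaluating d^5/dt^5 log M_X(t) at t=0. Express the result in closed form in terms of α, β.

M_X(t) = (β/(β - t))^α
K_X(t) = log M_X(t) = α*(log(β) - log(β - t))
K^(5)(t) = -24*α/(-β^5 + 5*β^4*t - 10*β^3*t^2 + 10*β^2*t^3 - 5*β*t^4 + t^5)

κ_5 = K^(5)(0) = 24*α/β^5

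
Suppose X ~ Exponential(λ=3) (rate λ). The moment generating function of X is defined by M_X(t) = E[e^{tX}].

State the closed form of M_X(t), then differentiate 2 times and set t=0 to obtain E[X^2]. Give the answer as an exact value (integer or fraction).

E[X^2] = M′′(0) = 2/9

M_X(t) = 3/(3 - t)
M′(t) = 3/(t^2 - 6*t + 9)
M′′(t) = -6/(t^3 - 9*t^2 + 27*t - 27)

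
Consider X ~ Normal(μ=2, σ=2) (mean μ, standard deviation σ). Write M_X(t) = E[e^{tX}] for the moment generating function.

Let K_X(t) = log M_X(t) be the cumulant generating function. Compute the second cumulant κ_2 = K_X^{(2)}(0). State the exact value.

κ_2 = d^2K/dt^2 |_{t=0} = 4

M_X(t) = e^(2*t^2 + 2*t)
K_X(t) = log M_X(t) = 2*t^2 + 2*t
dK/dt = 4*t + 2
d^2K/dt^2 = 4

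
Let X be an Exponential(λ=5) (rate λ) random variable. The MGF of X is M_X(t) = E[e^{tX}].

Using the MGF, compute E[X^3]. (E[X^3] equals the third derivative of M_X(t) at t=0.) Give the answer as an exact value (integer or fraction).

E[X^3] = M^(3)(0) = 6/125

M_X(t) = 5/(5 - t)
M^(3)(t) = 30/(t^4 - 20*t^3 + 150*t^2 - 500*t + 625)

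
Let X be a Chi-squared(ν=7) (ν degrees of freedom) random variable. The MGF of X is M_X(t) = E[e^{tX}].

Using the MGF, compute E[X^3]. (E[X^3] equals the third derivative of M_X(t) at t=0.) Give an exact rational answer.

E[X^3] = D^3[M](0) = 693

M_X(t) = (1 - 2*t)^(-7/2)
D^3[M](t) = 693/(64*t^6*√(1 - 2*t) - 192*t^5*√(1 - 2*t) + 240*t^4*√(1 - 2*t) - 160*t^3*√(1 - 2*t) + 60*t^2*√(1 - 2*t) - 12*t*√(1 - 2*t) + √(1 - 2*t))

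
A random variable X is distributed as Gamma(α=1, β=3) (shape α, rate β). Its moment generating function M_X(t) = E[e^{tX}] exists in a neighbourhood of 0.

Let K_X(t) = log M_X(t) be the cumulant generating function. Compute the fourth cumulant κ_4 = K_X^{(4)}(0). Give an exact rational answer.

κ_4 = K^(4)(0) = 2/27

M_X(t) = 3/(3 - t)
K_X(t) = log M_X(t) = -log(3 - t) + log(3)
K^(4)(t) = 6/(t^4 - 12*t^3 + 54*t^2 - 108*t + 81)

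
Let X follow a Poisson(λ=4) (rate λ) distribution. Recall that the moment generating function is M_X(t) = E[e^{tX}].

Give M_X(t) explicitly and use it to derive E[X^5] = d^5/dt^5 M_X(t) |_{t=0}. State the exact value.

M_X(t) = e^(4*e^(t) - 4)
M′(t) = 4*e^(-4)*e^(t)*e^(4*e^(t))
M′′(t) = (16*e^(2*t)*e^(4*e^(t)) + 4*e^(t)*e^(4*e^(t)))*e^(-4)
M′′′(t) = (64*e^(3*t)*e^(4*e^(t)) + 48*e^(2*t)*e^(4*e^(t)) + 4*e^(t)*e^(4*e^(t)))*e^(-4)
M′′′′(t) = (256*e^(4*t)*e^(4*e^(t)) + 384*e^(3*t)*e^(4*e^(t)) + 112*e^(2*t)*e^(4*e^(t)) + 4*e^(t)*e^(4*e^(t)))*e^(-4)
M′′′′′(t) = (1024*e^(5*t)*e^(4*e^(t)) + 2560*e^(4*t)*e^(4*e^(t)) + 1600*e^(3*t)*e^(4*e^(t)) + 240*e^(2*t)*e^(4*e^(t)) + 4*e^(t)*e^(4*e^(t)))*e^(-4)

E[X^5] = M′′′′′(0) = 5428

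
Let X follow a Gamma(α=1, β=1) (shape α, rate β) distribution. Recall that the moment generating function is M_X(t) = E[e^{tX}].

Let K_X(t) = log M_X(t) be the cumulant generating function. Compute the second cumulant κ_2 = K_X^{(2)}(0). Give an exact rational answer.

M_X(t) = 1/(1 - t)
K_X(t) = log M_X(t) = -log(1 - t)
K′(t) = -1/(t - 1)
K′′(t) = 1/(t^2 - 2*t + 1)

κ_2 = K′′(0) = 1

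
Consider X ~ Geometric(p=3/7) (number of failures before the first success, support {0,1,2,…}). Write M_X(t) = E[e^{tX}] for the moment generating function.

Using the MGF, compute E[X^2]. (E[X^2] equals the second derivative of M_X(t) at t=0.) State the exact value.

E[X^2] = d^2M/dt^2 |_{t=0} = 44/9

M_X(t) = 3/(7*(1 - 4*e^(t)/7))
dM/dt = 12*e^(t)/(16*e^(2*t) - 56*e^(t) + 49)
d^2M/dt^2 = (-48*e^(2*t) - 84*e^(t))/(64*e^(3*t) - 336*e^(2*t) + 588*e^(t) - 343)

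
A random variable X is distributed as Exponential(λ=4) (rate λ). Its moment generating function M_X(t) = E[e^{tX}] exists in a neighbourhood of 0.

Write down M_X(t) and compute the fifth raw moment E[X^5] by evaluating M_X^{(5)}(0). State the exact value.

E[X^5] = d^5M/dt^5 |_{t=0} = 15/128

M_X(t) = 4/(4 - t)
dM/dt = 4/(t^2 - 8*t + 16)
d^2M/dt^2 = -8/(t^3 - 12*t^2 + 48*t - 64)
d^3M/dt^3 = 24/(t^4 - 16*t^3 + 96*t^2 - 256*t + 256)
d^4M/dt^4 = -96/(t^5 - 20*t^4 + 160*t^3 - 640*t^2 + 1280*t - 1024)
d^5M/dt^5 = 480/(t^6 - 24*t^5 + 240*t^4 - 1280*t^3 + 3840*t^2 - 6144*t + 4096)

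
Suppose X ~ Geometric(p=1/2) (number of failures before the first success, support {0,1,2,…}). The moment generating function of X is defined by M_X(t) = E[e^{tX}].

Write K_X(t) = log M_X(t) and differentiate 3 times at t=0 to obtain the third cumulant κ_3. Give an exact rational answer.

M_X(t) = 1/(2*(1 - e^(t)/2))
K_X(t) = log M_X(t) = -log(1 - e^(t)/2) - log(2)
K^(3)(t) = (-2*e^(2*t) - 4*e^(t))/(e^(3*t) - 6*e^(2*t) + 12*e^(t) - 8)

κ_3 = K^(3)(0) = 6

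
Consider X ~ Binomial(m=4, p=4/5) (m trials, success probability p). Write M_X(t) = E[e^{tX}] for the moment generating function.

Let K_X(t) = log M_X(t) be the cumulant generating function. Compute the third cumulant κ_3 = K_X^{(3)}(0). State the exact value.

M_X(t) = (4*e^(t)/5 + 1/5)^4
K_X(t) = log M_X(t) = 4*log(4*e^(t)/5 + 1/5)
D^3[K](t) = (-64*e^(2*t) + 16*e^(t))/(64*e^(3*t) + 48*e^(2*t) + 12*e^(t) + 1)

κ_3 = D^3[K](0) = -48/125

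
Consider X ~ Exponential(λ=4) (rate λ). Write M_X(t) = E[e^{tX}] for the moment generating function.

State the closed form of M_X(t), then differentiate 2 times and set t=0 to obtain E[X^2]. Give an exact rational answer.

E[X^2] = M′′(0) = 1/8

M_X(t) = 4/(4 - t)
M′(t) = 4/(t^2 - 8*t + 16)
M′′(t) = -8/(t^3 - 12*t^2 + 48*t - 64)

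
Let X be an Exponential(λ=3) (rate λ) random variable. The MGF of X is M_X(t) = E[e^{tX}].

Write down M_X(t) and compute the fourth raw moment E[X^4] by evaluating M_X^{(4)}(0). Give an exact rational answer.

M_X(t) = 3/(3 - t)
D^4[M](t) = -72/(t^5 - 15*t^4 + 90*t^3 - 270*t^2 + 405*t - 243)

E[X^4] = D^4[M](0) = 8/27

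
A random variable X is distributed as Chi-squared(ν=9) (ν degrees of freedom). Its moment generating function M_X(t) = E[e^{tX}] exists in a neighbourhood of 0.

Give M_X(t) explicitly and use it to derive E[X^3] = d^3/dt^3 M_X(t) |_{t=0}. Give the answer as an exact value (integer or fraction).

M_X(t) = (1 - 2*t)^(-9/2)

E[X^3] = M^(3)(0) = 1287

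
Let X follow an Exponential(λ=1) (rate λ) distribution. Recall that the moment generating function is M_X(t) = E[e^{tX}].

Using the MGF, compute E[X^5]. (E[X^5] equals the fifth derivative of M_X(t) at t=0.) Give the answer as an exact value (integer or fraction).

E[X^5] = M′′′′′(0) = 120

M_X(t) = 1/(1 - t)
M′(t) = 1/(t^2 - 2*t + 1)
M′′(t) = -2/(t^3 - 3*t^2 + 3*t - 1)
M′′′(t) = 6/(t^4 - 4*t^3 + 6*t^2 - 4*t + 1)
M′′′′(t) = -24/(t^5 - 5*t^4 + 10*t^3 - 10*t^2 + 5*t - 1)
M′′′′′(t) = 120/(t^6 - 6*t^5 + 15*t^4 - 20*t^3 + 15*t^2 - 6*t + 1)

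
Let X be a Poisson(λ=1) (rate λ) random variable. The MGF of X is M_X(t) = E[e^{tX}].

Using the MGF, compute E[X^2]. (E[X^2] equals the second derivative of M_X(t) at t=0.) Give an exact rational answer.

M_X(t) = e^(e^(t) - 1)
dM/dt = e^(-1)*e^(t)*e^(e^(t))
d^2M/dt^2 = (e^(2*t)*e^(e^(t)) + e^(t)*e^(e^(t)))*e^(-1)

E[X^2] = d^2M/dt^2 |_{t=0} = 2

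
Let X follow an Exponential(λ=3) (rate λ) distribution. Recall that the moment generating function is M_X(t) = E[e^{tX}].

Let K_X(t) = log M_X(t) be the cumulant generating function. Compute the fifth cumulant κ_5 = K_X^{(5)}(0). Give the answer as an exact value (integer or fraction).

κ_5 = K′′′′′(0) = 8/81

M_X(t) = 3/(3 - t)
K_X(t) = log M_X(t) = -log(3 - t) + log(3)
K′(t) = -1/(t - 3)
K′′(t) = 1/(t^2 - 6*t + 9)
K′′′(t) = -2/(t^3 - 9*t^2 + 27*t - 27)
K′′′′(t) = 6/(t^4 - 12*t^3 + 54*t^2 - 108*t + 81)
K′′′′′(t) = -24/(t^5 - 15*t^4 + 90*t^3 - 270*t^2 + 405*t - 243)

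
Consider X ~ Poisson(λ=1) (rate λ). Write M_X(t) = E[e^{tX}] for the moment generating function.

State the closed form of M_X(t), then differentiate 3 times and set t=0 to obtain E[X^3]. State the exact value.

E[X^3] = d^3M/dt^3 |_{t=0} = 5

M_X(t) = e^(e^(t) - 1)
dM/dt = e^(-1)*e^(t)*e^(e^(t))
d^2M/dt^2 = (e^(2*t)*e^(e^(t)) + e^(t)*e^(e^(t)))*e^(-1)
d^3M/dt^3 = (e^(3*t)*e^(e^(t)) + 3*e^(2*t)*e^(e^(t)) + e^(t)*e^(e^(t)))*e^(-1)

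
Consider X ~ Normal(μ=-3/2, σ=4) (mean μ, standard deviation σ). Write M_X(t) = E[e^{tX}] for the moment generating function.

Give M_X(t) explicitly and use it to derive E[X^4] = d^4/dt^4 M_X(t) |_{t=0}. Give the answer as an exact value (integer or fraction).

M_X(t) = e^(8*t^2 - 3*t/2)
dM/dt = 16*t*e^(-3*t/2)*e^(8*t^2) - 3*e^(-3*t/2)*e^(8*t^2)/2
d^2M/dt^2 = (1024*t^2*e^(8*t^2) - 192*t*e^(8*t^2) + 73*e^(8*t^2))*e^(-3*t/2)/4
d^3M/dt^3 = (32768*t^3*e^(8*t^2) - 9216*t^2*e^(8*t^2) + 7008*t*e^(8*t^2) - 603*e^(8*t^2))*e^(-3*t/2)/8
d^4M/dt^4 = (1048576*t^4*e^(8*t^2) - 393216*t^3*e^(8*t^2) + 448512*t^2*e^(8*t^2) - 77184*t*e^(8*t^2) + 15825*e^(8*t^2))*e^(-3*t/2)/16

E[X^4] = d^4M/dt^4 |_{t=0} = 15825/16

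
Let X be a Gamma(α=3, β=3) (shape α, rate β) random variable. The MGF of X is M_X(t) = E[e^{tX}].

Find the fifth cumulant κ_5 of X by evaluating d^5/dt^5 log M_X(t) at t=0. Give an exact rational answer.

M_X(t) = 27/(3 - t)^3
K_X(t) = log M_X(t) = -3*log(3 - t) + 3*log(3)
D^5[K](t) = -72/(t^5 - 15*t^4 + 90*t^3 - 270*t^2 + 405*t - 243)

κ_5 = D^5[K](0) = 8/27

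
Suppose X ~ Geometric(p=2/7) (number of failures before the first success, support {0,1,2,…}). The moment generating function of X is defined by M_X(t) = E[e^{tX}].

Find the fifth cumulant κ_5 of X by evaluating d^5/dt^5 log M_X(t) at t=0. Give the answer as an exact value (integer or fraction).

M_X(t) = 2/(7*(1 - 5*e^(t)/7))
K_X(t) = log M_X(t) = -log(1 - 5*e^(t)/7) - log(7) + log(2)
K^(5)(t) = (-4375*e^(4*t) - 67375*e^(3*t) - 94325*e^(2*t) - 12005*e^(t))/(3125*e^(5*t) - 21875*e^(4*t) + 61250*e^(3*t) - 85750*e^(2*t) + 60025*e^(t) - 16807)

κ_5 = K^(5)(0) = 5565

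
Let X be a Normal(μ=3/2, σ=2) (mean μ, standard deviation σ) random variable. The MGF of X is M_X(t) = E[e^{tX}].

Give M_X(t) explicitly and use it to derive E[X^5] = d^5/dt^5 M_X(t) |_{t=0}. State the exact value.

M_X(t) = e^(2*t^2 + 3*t/2)
M′(t) = 4*t*e^(3*t/2)*e^(2*t^2) + 3*e^(3*t/2)*e^(2*t^2)/2
M′′(t) = 16*t^2*e^(3*t/2)*e^(2*t^2) + 12*t*e^(3*t/2)*e^(2*t^2) + 25*e^(3*t/2)*e^(2*t^2)/4
M′′′(t) = 64*t^3*e^(3*t/2)*e^(2*t^2) + 72*t^2*e^(3*t/2)*e^(2*t^2) + 75*t*e^(3*t/2)*e^(2*t^2) + 171*e^(3*t/2)*e^(2*t^2)/8
M′′′′(t) = 256*t^4*e^(3*t/2)*e^(2*t^2) + 384*t^3*e^(3*t/2)*e^(2*t^2) + 600*t^2*e^(3*t/2)*e^(2*t^2) + 342*t*e^(3*t/2)*e^(2*t^2) + 1713*e^(3*t/2)*e^(2*t^2)/16

E[X^5] = M′′′′′(0) = 16083/32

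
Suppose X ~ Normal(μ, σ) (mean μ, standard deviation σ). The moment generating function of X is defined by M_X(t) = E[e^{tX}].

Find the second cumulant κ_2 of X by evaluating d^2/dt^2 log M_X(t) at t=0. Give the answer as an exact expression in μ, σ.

M_X(t) = e^(μ*t + σ^2*t^2/2)
K_X(t) = log M_X(t) = μ*t + σ^2*t^2/2
K′(t) = μ + σ^2*t
K′′(t) = σ^2

κ_2 = K′′(0) = σ^2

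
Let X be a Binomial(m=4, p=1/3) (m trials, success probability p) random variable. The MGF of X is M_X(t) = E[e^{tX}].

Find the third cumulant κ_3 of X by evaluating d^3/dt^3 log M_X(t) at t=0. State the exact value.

κ_3 = K^(3)(0) = 8/27

M_X(t) = (e^(t)/3 + 2/3)^4
K_X(t) = log M_X(t) = 4*log(e^(t)/3 + 2/3)
K^(3)(t) = (-8*e^(2*t) + 16*e^(t))/(e^(3*t) + 6*e^(2*t) + 12*e^(t) + 8)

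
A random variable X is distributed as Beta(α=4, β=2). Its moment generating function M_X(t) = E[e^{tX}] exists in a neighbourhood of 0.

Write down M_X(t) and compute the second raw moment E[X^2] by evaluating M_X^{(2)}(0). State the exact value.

M_X(t) = ₁F₁(4; 6; t)
dM/dt = 2*₁F₁(5; 7; t)/3
d^2M/dt^2 = 10*₁F₁(6; 8; t)/21

E[X^2] = d^2M/dt^2 |_{t=0} = 10/21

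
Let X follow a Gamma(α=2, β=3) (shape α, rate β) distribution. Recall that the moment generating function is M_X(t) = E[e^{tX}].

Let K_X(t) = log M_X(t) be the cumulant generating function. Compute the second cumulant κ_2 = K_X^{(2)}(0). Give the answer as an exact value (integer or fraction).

M_X(t) = 9/(3 - t)^2
K_X(t) = log M_X(t) = -2*log(3 - t) + 2*log(3)
dK/dt = -2/(t - 3)
d^2K/dt^2 = 2/(t^2 - 6*t + 9)

κ_2 = d^2K/dt^2 |_{t=0} = 2/9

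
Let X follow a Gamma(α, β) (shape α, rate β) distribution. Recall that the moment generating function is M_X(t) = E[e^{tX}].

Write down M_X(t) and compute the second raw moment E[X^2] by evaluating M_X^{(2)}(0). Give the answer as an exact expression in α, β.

E[X^2] = D^2[M](0) = α*(α + 1)/β^2

M_X(t) = (β/(β - t))^α
D^2[M](t) = (α^2*β^α*(1/(β - t))^α + α*β^α*(1/(β - t))^α)/(β^2 - 2*β*t + t^2)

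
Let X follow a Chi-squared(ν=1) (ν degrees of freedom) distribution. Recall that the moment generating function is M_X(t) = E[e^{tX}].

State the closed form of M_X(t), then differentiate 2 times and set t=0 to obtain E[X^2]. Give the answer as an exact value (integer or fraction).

M_X(t) = 1/√(1 - 2*t)
dM/dt = -1/(2*t*√(1 - 2*t) - √(1 - 2*t))
d^2M/dt^2 = 3/(4*t^2*√(1 - 2*t) - 4*t*√(1 - 2*t) + √(1 - 2*t))

E[X^2] = d^2M/dt^2 |_{t=0} = 3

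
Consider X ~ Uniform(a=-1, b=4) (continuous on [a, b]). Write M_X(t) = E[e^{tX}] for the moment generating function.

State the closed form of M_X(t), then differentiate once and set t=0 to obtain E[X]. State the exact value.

M_X(t) = (e^(4*t) - e^(-t))/(5*t)
dM/dt = (4*t*e^(5*t) + t - e^(5*t) + 1)*e^(-t)/(5*t^2)

E[X] = dM/dt |_{t=0} = 3/2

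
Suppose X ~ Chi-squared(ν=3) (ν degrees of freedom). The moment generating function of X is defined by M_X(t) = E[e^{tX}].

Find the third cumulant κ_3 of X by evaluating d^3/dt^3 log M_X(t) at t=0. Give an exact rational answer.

M_X(t) = (1 - 2*t)^(-3/2)
K_X(t) = log M_X(t) = -3*log(1 - 2*t)/2
K′(t) = -3/(2*t - 1)
K′′(t) = 6/(4*t^2 - 4*t + 1)
K′′′(t) = -24/(8*t^3 - 12*t^2 + 6*t - 1)

κ_3 = K′′′(0) = 24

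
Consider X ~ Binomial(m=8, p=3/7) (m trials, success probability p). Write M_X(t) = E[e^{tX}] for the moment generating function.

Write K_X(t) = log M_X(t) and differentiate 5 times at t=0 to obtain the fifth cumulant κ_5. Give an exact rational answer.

κ_5 = d^5K/dt^5 |_{t=0} = -9120/16807

M_X(t) = (3*e^(t)/7 + 4/7)^8
K_X(t) = log M_X(t) = 8*log(3*e^(t)/7 + 4/7)
dK/dt = 24*e^(t)/(3*e^(t) + 4)
d^2K/dt^2 = 96*e^(t)/(9*e^(2*t) + 24*e^(t) + 16)
d^3K/dt^3 = (-288*e^(2*t) + 384*e^(t))/(27*e^(3*t) + 108*e^(2*t) + 144*e^(t) + 64)
d^4K/dt^4 = (864*e^(3*t) - 4608*e^(2*t) + 1536*e^(t))/(81*e^(4*t) + 432*e^(3*t) + 864*e^(2*t) + 768*e^(t) + 256)
d^5K/dt^5 = (-2592*e^(4*t) + 38016*e^(3*t) - 50688*e^(2*t) + 6144*e^(t))/(243*e^(5*t) + 1620*e^(4*t) + 4320*e^(3*t) + 5760*e^(2*t) + 3840*e^(t) + 1024)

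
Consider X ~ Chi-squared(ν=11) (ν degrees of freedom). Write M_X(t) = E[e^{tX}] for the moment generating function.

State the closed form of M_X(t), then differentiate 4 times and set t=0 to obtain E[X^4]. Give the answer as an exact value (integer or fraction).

E[X^4] = d^4M/dt^4 |_{t=0} = 36465

M_X(t) = (1 - 2*t)^(-11/2)
dM/dt = 11/(64*t^6*√(1 - 2*t) - 192*t^5*√(1 - 2*t) + 240*t^4*√(1 - 2*t) - 160*t^3*√(1 - 2*t) + 60*t^2*√(1 - 2*t) - 12*t*√(1 - 2*t) + √(1 - 2*t))
d^2M/dt^2 = -143/(128*t^7*√(1 - 2*t) - 448*t^6*√(1 - 2*t) + 672*t^5*√(1 - 2*t) - 560*t^4*√(1 - 2*t) + 280*t^3*√(1 - 2*t) - 84*t^2*√(1 - 2*t) + 14*t*√(1 - 2*t) - √(1 - 2*t))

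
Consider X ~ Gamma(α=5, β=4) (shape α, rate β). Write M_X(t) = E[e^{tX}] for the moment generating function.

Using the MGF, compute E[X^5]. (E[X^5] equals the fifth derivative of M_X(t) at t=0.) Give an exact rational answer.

E[X^5] = M^(5)(0) = 945/64

M_X(t) = 1024/(4 - t)^5
M^(5)(t) = 15482880/(t^10 - 40*t^9 + 720*t^8 - 7680*t^7 + 53760*t^6 - 258048*t^5 + 860160*t^4 - 1966080*t^3 + 2949120*t^2 - 2621440*t + 1048576)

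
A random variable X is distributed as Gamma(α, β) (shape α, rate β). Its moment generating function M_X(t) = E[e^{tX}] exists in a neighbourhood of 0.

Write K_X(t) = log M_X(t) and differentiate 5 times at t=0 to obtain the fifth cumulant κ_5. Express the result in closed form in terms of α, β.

κ_5 = K^(5)(0) = 24*α/β^5

M_X(t) = (β/(β - t))^α
K_X(t) = log M_X(t) = α*(log(β) - log(β - t))
K^(5)(t) = -24*α/(-β^5 + 5*β^4*t - 10*β^3*t^2 + 10*β^2*t^3 - 5*β*t^4 + t^5)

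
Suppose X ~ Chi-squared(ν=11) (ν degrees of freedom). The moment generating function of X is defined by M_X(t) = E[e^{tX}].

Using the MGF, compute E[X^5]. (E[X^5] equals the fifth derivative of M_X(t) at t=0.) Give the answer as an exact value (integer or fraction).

M_X(t) = (1 - 2*t)^(-11/2)
M′(t) = 11/(64*t^6*√(1 - 2*t) - 192*t^5*√(1 - 2*t) + 240*t^4*√(1 - 2*t) - 160*t^3*√(1 - 2*t) + 60*t^2*√(1 - 2*t) - 12*t*√(1 - 2*t) + √(1 - 2*t))
M′′(t) = -143/(128*t^7*√(1 - 2*t) - 448*t^6*√(1 - 2*t) + 672*t^5*√(1 - 2*t) - 560*t^4*√(1 - 2*t) + 280*t^3*√(1 - 2*t) - 84*t^2*√(1 - 2*t) + 14*t*√(1 - 2*t) - √(1 - 2*t))

E[X^5] = M′′′′′(0) = 692835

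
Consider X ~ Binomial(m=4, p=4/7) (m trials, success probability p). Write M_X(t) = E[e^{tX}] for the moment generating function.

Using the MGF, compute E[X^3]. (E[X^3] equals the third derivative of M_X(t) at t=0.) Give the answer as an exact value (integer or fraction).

M_X(t) = (4*e^(t)/7 + 3/7)^4
M′(t) = 1024*e^(4*t)/2401 + 2304*e^(3*t)/2401 + 1728*e^(2*t)/2401 + 432*e^(t)/2401
M′′(t) = 4096*e^(4*t)/2401 + 6912*e^(3*t)/2401 + 3456*e^(2*t)/2401 + 432*e^(t)/2401
M′′′(t) = 16384*e^(4*t)/2401 + 20736*e^(3*t)/2401 + 6912*e^(2*t)/2401 + 432*e^(t)/2401

E[X^3] = M′′′(0) = 6352/343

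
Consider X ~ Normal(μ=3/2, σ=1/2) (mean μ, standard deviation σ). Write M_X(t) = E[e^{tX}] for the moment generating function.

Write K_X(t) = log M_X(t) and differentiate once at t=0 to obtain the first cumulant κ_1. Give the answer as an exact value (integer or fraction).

κ_1 = D[K](0) = 3/2

M_X(t) = e^(t^2/8 + 3*t/2)
K_X(t) = log M_X(t) = t^2/8 + 3*t/2
D[K](t) = t/4 + 3/2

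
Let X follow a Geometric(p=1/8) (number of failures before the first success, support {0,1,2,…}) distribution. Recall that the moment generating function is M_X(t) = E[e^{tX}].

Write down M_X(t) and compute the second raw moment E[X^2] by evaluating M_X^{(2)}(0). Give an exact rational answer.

M_X(t) = 1/(8*(1 - 7*e^(t)/8))
D^2[M](t) = (-49*e^(2*t) - 56*e^(t))/(343*e^(3*t) - 1176*e^(2*t) + 1344*e^(t) - 512)

E[X^2] = D^2[M](0) = 105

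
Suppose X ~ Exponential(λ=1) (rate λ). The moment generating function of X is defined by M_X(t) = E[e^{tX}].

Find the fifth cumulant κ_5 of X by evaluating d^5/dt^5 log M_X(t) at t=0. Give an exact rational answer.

M_X(t) = 1/(1 - t)
K_X(t) = log M_X(t) = -log(1 - t)
K^(5)(t) = -24/(t^5 - 5*t^4 + 10*t^3 - 10*t^2 + 5*t - 1)

κ_5 = K^(5)(0) = 24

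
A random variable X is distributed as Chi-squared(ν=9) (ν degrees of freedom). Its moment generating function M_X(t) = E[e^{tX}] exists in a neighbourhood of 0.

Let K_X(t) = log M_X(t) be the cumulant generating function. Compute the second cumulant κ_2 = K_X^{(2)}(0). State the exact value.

κ_2 = D^2[K](0) = 18

M_X(t) = (1 - 2*t)^(-9/2)
K_X(t) = log M_X(t) = -9*log(1 - 2*t)/2
D^2[K](t) = 18/(4*t^2 - 4*t + 1)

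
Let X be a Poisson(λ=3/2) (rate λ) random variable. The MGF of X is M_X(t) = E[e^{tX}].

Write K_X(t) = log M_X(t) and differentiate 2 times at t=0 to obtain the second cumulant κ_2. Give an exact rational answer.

κ_2 = d^2K/dt^2 |_{t=0} = 3/2

M_X(t) = e^(3*e^(t)/2 - 3/2)
K_X(t) = log M_X(t) = 3*e^(t)/2 - 3/2
dK/dt = 3*e^(t)/2
d^2K/dt^2 = 3*e^(t)/2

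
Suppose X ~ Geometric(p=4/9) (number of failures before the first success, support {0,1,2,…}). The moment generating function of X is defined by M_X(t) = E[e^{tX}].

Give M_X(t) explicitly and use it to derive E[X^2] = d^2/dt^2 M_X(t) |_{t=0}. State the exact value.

E[X^2] = M^(2)(0) = 35/8

M_X(t) = 4/(9*(1 - 5*e^(t)/9))
M^(2)(t) = (-100*e^(2*t) - 180*e^(t))/(125*e^(3*t) - 675*e^(2*t) + 1215*e^(t) - 729)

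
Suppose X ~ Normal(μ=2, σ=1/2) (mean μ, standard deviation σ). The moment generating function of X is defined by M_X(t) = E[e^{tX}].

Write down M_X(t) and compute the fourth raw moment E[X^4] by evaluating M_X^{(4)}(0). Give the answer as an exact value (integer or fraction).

M_X(t) = e^(t^2/8 + 2*t)
dM/dt = t*e^(2*t)*e^(t^2/8)/4 + 2*e^(2*t)*e^(t^2/8)
d^2M/dt^2 = t^2*e^(2*t)*e^(t^2/8)/16 + t*e^(2*t)*e^(t^2/8) + 17*e^(2*t)*e^(t^2/8)/4
d^3M/dt^3 = t^3*e^(2*t)*e^(t^2/8)/64 + 3*t^2*e^(2*t)*e^(t^2/8)/8 + 51*t*e^(2*t)*e^(t^2/8)/16 + 19*e^(2*t)*e^(t^2/8)/2
d^4M/dt^4 = t^4*e^(2*t)*e^(t^2/8)/256 + t^3*e^(2*t)*e^(t^2/8)/8 + 51*t^2*e^(2*t)*e^(t^2/8)/32 + 19*t*e^(2*t)*e^(t^2/8)/2 + 355*e^(2*t)*e^(t^2/8)/16

E[X^4] = d^4M/dt^4 |_{t=0} = 355/16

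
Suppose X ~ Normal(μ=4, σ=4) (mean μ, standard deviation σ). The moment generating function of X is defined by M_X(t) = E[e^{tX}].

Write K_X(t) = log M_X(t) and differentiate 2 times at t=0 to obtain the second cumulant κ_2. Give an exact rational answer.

M_X(t) = e^(8*t^2 + 4*t)
K_X(t) = log M_X(t) = 8*t^2 + 4*t
D^2[K](t) = 16

κ_2 = D^2[K](0) = 16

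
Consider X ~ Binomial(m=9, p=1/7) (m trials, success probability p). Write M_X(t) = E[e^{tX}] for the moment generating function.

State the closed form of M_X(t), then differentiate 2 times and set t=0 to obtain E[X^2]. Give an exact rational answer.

E[X^2] = D^2[M](0) = 135/49

M_X(t) = (e^(t)/7 + 6/7)^9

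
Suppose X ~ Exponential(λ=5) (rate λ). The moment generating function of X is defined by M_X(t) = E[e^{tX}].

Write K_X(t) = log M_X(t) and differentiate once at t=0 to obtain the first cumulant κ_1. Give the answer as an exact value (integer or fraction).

M_X(t) = 5/(5 - t)
K_X(t) = log M_X(t) = -log(5 - t) + log(5)
dK/dt = -1/(t - 5)

κ_1 = dK/dt |_{t=0} = 1/5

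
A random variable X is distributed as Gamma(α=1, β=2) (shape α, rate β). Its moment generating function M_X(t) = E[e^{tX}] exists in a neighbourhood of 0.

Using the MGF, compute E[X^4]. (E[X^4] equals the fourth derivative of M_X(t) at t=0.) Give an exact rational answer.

E[X^4] = d^4M/dt^4 |_{t=0} = 3/2

M_X(t) = 2/(2 - t)
dM/dt = 2/(t^2 - 4*t + 4)
d^2M/dt^2 = -4/(t^3 - 6*t^2 + 12*t - 8)
d^3M/dt^3 = 12/(t^4 - 8*t^3 + 24*t^2 - 32*t + 16)
d^4M/dt^4 = -48/(t^5 - 10*t^4 + 40*t^3 - 80*t^2 + 80*t - 32)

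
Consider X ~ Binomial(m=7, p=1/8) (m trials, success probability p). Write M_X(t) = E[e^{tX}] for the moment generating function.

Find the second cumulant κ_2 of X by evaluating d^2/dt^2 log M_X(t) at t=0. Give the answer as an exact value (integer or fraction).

M_X(t) = (e^(t)/8 + 7/8)^7
K_X(t) = log M_X(t) = 7*log(e^(t)/8 + 7/8)
K^(2)(t) = 49*e^(t)/(e^(2*t) + 14*e^(t) + 49)

κ_2 = K^(2)(0) = 49/64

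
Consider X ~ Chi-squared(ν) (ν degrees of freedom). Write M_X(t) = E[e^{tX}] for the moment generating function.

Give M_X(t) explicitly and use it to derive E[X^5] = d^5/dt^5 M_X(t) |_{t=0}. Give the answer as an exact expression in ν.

E[X^5] = D^5[M](0) = ν*(ν^4 + 20*ν^3 + 140*ν^2 + 400*ν + 384)

M_X(t) = (1 - 2*t)^(-ν/2)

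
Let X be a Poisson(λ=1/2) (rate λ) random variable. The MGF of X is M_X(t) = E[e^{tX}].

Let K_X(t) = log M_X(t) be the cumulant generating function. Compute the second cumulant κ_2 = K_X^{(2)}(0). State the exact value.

M_X(t) = e^(e^(t)/2 - 1/2)
K_X(t) = log M_X(t) = e^(t)/2 - 1/2
D^2[K](t) = e^(t)/2

κ_2 = D^2[K](0) = 1/2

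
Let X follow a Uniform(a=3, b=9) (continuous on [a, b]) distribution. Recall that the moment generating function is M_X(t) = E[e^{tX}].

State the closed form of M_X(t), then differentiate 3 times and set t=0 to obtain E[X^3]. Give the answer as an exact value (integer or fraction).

M_X(t) = (e^(9*t) - e^(3*t))/(6*t)
dM/dt = (9*t*e^(9*t) - 3*t*e^(3*t) - e^(9*t) + e^(3*t))/(6*t^2)
d^2M/dt^2 = (81*t^2*e^(9*t) - 9*t^2*e^(3*t) - 18*t*e^(9*t) + 6*t*e^(3*t) + 2*e^(9*t) - 2*e^(3*t))/(6*t^3)
d^3M/dt^3 = (243*t^3*e^(9*t) - 9*t^3*e^(3*t) - 81*t^2*e^(9*t) + 9*t^2*e^(3*t) + 18*t*e^(9*t) - 6*t*e^(3*t) - 2*e^(9*t) + 2*e^(3*t))/(2*t^4)

E[X^3] = d^3M/dt^3 |_{t=0} = 270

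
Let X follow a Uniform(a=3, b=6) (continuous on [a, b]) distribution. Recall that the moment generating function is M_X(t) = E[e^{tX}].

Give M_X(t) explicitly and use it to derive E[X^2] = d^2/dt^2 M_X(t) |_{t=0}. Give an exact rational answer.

E[X^2] = M^(2)(0) = 21

M_X(t) = (e^(6*t) - e^(3*t))/(3*t)
M^(2)(t) = (36*t^2*e^(6*t) - 9*t^2*e^(3*t) - 12*t*e^(6*t) + 6*t*e^(3*t) + 2*e^(6*t) - 2*e^(3*t))/(3*t^3)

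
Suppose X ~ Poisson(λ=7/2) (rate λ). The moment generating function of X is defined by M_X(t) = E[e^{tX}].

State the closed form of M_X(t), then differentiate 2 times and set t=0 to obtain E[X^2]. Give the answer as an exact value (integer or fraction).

M_X(t) = e^(7*e^(t)/2 - 7/2)
dM/dt = 7*e^(-7/2)*e^(t)*e^(7*e^(t)/2)/2
d^2M/dt^2 = (49*e^(2*t)*e^(7*e^(t)/2) + 14*e^(t)*e^(7*e^(t)/2))*e^(-7/2)/4

E[X^2] = d^2M/dt^2 |_{t=0} = 63/4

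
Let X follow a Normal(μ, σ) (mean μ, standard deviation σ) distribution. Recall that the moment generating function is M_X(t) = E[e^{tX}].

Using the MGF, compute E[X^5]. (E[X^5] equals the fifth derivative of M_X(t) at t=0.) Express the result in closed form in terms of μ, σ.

E[X^5] = M′′′′′(0) = μ*(μ^4 + 10*μ^2*σ^2 + 15*σ^4)

M_X(t) = e^(μ*t + σ^2*t^2/2)
M′(t) = μ*e^(μ*t)*e^(σ^2*t^2/2) + σ^2*t*e^(μ*t)*e^(σ^2*t^2/2)
M′′(t) = μ^2*e^(μ*t)*e^(σ^2*t^2/2) + 2*μ*σ^2*t*e^(μ*t)*e^(σ^2*t^2/2) + σ^4*t^2*e^(μ*t)*e^(σ^2*t^2/2) + σ^2*e^(μ*t)*e^(σ^2*t^2/2)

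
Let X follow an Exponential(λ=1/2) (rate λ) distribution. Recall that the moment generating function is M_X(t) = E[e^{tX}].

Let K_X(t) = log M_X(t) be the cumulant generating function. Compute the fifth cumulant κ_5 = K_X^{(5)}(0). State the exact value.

κ_5 = D^5[K](0) = 768

M_X(t) = 1/(2*(1/2 - t))
K_X(t) = log M_X(t) = -log(1/2 - t) - log(2)
D^5[K](t) = -768/(32*t^5 - 80*t^4 + 80*t^3 - 40*t^2 + 10*t - 1)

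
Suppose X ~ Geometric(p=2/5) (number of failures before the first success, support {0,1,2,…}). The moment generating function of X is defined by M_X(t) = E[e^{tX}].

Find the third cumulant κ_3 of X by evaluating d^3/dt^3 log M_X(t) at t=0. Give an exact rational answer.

κ_3 = D^3[K](0) = 15

M_X(t) = 2/(5*(1 - 3*e^(t)/5))
K_X(t) = log M_X(t) = -log(1 - 3*e^(t)/5) - log(5) + log(2)
D^3[K](t) = (-45*e^(2*t) - 75*e^(t))/(27*e^(3*t) - 135*e^(2*t) + 225*e^(t) - 125)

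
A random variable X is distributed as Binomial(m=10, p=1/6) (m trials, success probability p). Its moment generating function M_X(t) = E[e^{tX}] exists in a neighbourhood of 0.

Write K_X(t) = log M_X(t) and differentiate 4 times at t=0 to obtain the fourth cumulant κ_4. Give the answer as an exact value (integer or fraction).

M_X(t) = (e^(t)/6 + 5/6)^10
K_X(t) = log M_X(t) = 10*log(e^(t)/6 + 5/6)
D^4[K](t) = (50*e^(3*t) - 1000*e^(2*t) + 1250*e^(t))/(e^(4*t) + 20*e^(3*t) + 150*e^(2*t) + 500*e^(t) + 625)

κ_4 = D^4[K](0) = 25/108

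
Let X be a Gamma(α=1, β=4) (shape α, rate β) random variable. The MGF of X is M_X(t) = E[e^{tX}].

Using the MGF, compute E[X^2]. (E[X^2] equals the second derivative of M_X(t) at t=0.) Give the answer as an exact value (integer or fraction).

E[X^2] = d^2M/dt^2 |_{t=0} = 1/8

M_X(t) = 4/(4 - t)
dM/dt = 4/(t^2 - 8*t + 16)
d^2M/dt^2 = -8/(t^3 - 12*t^2 + 48*t - 64)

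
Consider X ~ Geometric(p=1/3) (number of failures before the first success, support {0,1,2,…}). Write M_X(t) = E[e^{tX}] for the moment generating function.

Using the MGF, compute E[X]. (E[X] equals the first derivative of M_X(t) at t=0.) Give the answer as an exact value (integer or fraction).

E[X] = dM/dt |_{t=0} = 2

M_X(t) = 1/(3*(1 - 2*e^(t)/3))
dM/dt = 2*e^(t)/(4*e^(2*t) - 12*e^(t) + 9)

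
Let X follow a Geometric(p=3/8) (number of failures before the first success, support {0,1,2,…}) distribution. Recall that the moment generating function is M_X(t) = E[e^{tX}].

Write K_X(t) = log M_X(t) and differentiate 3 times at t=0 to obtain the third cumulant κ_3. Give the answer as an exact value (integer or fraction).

κ_3 = K′′′(0) = 520/27

M_X(t) = 3/(8*(1 - 5*e^(t)/8))
K_X(t) = log M_X(t) = -log(1 - 5*e^(t)/8) - 3*log(2) + log(3)
K′(t) = -5*e^(t)/(5*e^(t) - 8)
K′′(t) = 40*e^(t)/(25*e^(2*t) - 80*e^(t) + 64)
K′′′(t) = (-200*e^(2*t) - 320*e^(t))/(125*e^(3*t) - 600*e^(2*t) + 960*e^(t) - 512)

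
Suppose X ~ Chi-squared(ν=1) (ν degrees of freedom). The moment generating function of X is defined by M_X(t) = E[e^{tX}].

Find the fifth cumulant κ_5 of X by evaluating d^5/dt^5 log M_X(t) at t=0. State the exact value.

κ_5 = K^(5)(0) = 384

M_X(t) = 1/√(1 - 2*t)
K_X(t) = log M_X(t) = -log(1 - 2*t)/2
K^(5)(t) = -384/(32*t^5 - 80*t^4 + 80*t^3 - 40*t^2 + 10*t - 1)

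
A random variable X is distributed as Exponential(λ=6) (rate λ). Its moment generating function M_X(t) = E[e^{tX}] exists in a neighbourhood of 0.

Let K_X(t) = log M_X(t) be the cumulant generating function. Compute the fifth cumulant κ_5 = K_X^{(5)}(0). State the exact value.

M_X(t) = 6/(6 - t)
K_X(t) = log M_X(t) = -log(6 - t) + log(6)
K^(5)(t) = -24/(t^5 - 30*t^4 + 360*t^3 - 2160*t^2 + 6480*t - 7776)

κ_5 = K^(5)(0) = 1/324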